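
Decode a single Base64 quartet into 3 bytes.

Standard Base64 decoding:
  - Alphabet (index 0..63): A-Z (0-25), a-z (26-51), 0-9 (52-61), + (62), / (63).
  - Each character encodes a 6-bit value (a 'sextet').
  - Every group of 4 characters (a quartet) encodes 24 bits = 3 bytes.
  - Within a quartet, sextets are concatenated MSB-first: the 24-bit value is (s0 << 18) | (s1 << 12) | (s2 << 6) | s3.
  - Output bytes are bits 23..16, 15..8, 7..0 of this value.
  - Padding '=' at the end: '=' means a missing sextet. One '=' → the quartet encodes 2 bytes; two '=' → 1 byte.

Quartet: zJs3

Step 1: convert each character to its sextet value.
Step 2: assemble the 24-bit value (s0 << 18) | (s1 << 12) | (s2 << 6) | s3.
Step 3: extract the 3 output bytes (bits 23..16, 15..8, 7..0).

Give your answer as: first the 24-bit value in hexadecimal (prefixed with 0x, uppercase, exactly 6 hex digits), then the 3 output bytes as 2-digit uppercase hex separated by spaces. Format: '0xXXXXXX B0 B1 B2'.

Answer: 0xCC9B37 CC 9B 37

Derivation:
Sextets: z=51, J=9, s=44, 3=55
24-bit: (51<<18) | (9<<12) | (44<<6) | 55
      = 0xCC0000 | 0x009000 | 0x000B00 | 0x000037
      = 0xCC9B37
Bytes: (v>>16)&0xFF=CC, (v>>8)&0xFF=9B, v&0xFF=37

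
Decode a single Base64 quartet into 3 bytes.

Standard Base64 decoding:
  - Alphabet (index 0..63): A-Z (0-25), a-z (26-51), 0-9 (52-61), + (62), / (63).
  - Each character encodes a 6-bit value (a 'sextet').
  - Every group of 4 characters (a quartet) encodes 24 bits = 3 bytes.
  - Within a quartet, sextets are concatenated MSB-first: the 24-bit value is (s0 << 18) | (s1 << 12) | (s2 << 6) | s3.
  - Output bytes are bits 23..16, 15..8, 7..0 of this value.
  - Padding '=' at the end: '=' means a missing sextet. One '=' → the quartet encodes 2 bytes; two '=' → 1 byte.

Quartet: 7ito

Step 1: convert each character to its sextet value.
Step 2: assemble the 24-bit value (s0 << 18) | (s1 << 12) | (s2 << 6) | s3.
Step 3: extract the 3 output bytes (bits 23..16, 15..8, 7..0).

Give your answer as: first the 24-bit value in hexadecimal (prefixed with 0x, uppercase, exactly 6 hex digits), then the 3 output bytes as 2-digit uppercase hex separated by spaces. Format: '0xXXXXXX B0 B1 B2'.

Sextets: 7=59, i=34, t=45, o=40
24-bit: (59<<18) | (34<<12) | (45<<6) | 40
      = 0xEC0000 | 0x022000 | 0x000B40 | 0x000028
      = 0xEE2B68
Bytes: (v>>16)&0xFF=EE, (v>>8)&0xFF=2B, v&0xFF=68

Answer: 0xEE2B68 EE 2B 68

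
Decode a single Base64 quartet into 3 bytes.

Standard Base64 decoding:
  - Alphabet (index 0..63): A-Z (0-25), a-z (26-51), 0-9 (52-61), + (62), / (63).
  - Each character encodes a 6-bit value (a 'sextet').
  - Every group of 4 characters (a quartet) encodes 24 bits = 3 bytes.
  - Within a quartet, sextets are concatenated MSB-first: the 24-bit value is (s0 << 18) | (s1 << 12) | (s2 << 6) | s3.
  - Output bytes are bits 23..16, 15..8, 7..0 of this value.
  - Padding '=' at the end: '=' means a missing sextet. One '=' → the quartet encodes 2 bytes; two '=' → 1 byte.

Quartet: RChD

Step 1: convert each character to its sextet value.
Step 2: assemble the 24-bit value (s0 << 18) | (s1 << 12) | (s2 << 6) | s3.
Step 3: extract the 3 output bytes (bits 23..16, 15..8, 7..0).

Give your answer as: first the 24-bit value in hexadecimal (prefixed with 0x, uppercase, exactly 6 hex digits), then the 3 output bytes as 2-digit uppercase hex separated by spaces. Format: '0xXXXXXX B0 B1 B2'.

Answer: 0x442843 44 28 43

Derivation:
Sextets: R=17, C=2, h=33, D=3
24-bit: (17<<18) | (2<<12) | (33<<6) | 3
      = 0x440000 | 0x002000 | 0x000840 | 0x000003
      = 0x442843
Bytes: (v>>16)&0xFF=44, (v>>8)&0xFF=28, v&0xFF=43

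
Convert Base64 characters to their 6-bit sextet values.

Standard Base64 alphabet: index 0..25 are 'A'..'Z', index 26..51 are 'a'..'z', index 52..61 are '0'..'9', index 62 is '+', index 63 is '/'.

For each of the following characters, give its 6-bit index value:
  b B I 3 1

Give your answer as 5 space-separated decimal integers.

Answer: 27 1 8 55 53

Derivation:
'b': a..z range, 26 + ord('b') − ord('a') = 27
'B': A..Z range, ord('B') − ord('A') = 1
'I': A..Z range, ord('I') − ord('A') = 8
'3': 0..9 range, 52 + ord('3') − ord('0') = 55
'1': 0..9 range, 52 + ord('1') − ord('0') = 53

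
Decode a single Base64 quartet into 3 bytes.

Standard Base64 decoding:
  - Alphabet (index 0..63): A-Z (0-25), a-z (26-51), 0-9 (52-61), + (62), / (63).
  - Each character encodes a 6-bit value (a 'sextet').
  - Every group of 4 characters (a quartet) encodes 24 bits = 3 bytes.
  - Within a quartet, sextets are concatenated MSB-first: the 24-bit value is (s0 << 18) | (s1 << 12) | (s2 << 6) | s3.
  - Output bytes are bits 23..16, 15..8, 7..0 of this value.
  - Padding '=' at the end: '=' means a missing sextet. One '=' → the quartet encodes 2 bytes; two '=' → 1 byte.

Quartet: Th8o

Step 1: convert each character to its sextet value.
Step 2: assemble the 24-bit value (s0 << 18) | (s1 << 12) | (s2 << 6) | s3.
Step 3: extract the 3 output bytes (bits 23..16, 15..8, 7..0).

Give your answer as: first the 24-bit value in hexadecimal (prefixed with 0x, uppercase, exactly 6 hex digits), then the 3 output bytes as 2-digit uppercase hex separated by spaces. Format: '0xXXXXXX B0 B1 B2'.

Answer: 0x4E1F28 4E 1F 28

Derivation:
Sextets: T=19, h=33, 8=60, o=40
24-bit: (19<<18) | (33<<12) | (60<<6) | 40
      = 0x4C0000 | 0x021000 | 0x000F00 | 0x000028
      = 0x4E1F28
Bytes: (v>>16)&0xFF=4E, (v>>8)&0xFF=1F, v&0xFF=28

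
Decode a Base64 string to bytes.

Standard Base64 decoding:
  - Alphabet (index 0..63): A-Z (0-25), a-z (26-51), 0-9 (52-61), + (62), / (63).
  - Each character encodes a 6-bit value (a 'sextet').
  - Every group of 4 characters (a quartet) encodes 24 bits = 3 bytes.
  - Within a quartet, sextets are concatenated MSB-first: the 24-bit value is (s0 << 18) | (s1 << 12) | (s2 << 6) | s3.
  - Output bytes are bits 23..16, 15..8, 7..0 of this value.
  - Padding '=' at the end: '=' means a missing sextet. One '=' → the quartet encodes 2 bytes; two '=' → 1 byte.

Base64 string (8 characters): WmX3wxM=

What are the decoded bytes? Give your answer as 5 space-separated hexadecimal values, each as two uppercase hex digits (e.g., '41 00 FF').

Answer: 5A 65 F7 C3 13

Derivation:
After char 0 ('W'=22): chars_in_quartet=1 acc=0x16 bytes_emitted=0
After char 1 ('m'=38): chars_in_quartet=2 acc=0x5A6 bytes_emitted=0
After char 2 ('X'=23): chars_in_quartet=3 acc=0x16997 bytes_emitted=0
After char 3 ('3'=55): chars_in_quartet=4 acc=0x5A65F7 -> emit 5A 65 F7, reset; bytes_emitted=3
After char 4 ('w'=48): chars_in_quartet=1 acc=0x30 bytes_emitted=3
After char 5 ('x'=49): chars_in_quartet=2 acc=0xC31 bytes_emitted=3
After char 6 ('M'=12): chars_in_quartet=3 acc=0x30C4C bytes_emitted=3
Padding '=': partial quartet acc=0x30C4C -> emit C3 13; bytes_emitted=5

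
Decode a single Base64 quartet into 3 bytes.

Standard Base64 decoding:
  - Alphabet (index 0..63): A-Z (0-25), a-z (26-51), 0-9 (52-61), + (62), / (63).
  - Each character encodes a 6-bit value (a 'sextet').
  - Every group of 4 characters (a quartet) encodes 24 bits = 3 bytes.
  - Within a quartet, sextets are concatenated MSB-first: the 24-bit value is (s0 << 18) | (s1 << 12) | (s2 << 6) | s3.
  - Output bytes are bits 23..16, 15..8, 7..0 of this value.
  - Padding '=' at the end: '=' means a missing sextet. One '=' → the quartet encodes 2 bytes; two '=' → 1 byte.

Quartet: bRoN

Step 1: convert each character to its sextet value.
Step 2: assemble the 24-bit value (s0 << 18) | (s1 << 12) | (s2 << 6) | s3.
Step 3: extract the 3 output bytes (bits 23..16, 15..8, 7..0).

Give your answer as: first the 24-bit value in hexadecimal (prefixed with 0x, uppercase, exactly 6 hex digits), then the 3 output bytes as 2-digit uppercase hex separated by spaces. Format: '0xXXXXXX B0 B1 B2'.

Answer: 0x6D1A0D 6D 1A 0D

Derivation:
Sextets: b=27, R=17, o=40, N=13
24-bit: (27<<18) | (17<<12) | (40<<6) | 13
      = 0x6C0000 | 0x011000 | 0x000A00 | 0x00000D
      = 0x6D1A0D
Bytes: (v>>16)&0xFF=6D, (v>>8)&0xFF=1A, v&0xFF=0D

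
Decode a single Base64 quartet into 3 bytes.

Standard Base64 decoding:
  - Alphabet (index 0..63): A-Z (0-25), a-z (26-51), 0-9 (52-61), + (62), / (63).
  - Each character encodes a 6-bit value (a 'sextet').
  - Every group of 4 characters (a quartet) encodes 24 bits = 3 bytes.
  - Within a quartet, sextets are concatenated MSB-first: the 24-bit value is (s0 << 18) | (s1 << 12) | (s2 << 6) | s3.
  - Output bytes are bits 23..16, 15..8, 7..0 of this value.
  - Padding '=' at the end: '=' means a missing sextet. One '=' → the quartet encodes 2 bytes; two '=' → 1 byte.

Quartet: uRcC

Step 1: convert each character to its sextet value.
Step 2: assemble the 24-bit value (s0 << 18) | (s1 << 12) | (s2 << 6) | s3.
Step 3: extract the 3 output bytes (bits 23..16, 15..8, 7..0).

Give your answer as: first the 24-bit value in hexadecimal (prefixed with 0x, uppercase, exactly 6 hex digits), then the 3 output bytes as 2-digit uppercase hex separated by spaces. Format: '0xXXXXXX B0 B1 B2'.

Answer: 0xB91702 B9 17 02

Derivation:
Sextets: u=46, R=17, c=28, C=2
24-bit: (46<<18) | (17<<12) | (28<<6) | 2
      = 0xB80000 | 0x011000 | 0x000700 | 0x000002
      = 0xB91702
Bytes: (v>>16)&0xFF=B9, (v>>8)&0xFF=17, v&0xFF=02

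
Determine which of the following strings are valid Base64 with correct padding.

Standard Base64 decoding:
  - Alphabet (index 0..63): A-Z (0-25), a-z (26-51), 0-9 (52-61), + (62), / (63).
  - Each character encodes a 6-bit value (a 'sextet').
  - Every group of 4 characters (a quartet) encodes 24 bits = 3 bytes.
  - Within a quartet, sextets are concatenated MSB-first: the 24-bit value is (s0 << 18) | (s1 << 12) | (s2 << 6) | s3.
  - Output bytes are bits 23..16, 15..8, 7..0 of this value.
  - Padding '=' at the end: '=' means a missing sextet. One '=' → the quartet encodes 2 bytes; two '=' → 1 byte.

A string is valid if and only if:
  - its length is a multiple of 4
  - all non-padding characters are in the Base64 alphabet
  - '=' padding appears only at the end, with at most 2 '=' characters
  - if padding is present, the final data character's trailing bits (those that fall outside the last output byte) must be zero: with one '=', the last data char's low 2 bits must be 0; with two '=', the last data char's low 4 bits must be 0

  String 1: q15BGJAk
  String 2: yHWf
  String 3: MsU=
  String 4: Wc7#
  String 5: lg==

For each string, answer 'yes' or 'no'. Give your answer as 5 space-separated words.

Answer: yes yes yes no yes

Derivation:
String 1: 'q15BGJAk' → valid
String 2: 'yHWf' → valid
String 3: 'MsU=' → valid
String 4: 'Wc7#' → invalid (bad char(s): ['#'])
String 5: 'lg==' → valid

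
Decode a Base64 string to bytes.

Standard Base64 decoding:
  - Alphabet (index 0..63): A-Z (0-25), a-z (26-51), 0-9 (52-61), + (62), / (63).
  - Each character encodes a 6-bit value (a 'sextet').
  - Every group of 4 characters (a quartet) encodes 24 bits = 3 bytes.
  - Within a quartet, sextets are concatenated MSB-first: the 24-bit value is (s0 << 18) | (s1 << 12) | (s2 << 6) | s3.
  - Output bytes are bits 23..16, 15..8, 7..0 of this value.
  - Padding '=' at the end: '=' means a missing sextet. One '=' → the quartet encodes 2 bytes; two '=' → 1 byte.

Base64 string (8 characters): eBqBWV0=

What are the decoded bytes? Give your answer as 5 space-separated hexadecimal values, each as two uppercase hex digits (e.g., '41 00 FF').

After char 0 ('e'=30): chars_in_quartet=1 acc=0x1E bytes_emitted=0
After char 1 ('B'=1): chars_in_quartet=2 acc=0x781 bytes_emitted=0
After char 2 ('q'=42): chars_in_quartet=3 acc=0x1E06A bytes_emitted=0
After char 3 ('B'=1): chars_in_quartet=4 acc=0x781A81 -> emit 78 1A 81, reset; bytes_emitted=3
After char 4 ('W'=22): chars_in_quartet=1 acc=0x16 bytes_emitted=3
After char 5 ('V'=21): chars_in_quartet=2 acc=0x595 bytes_emitted=3
After char 6 ('0'=52): chars_in_quartet=3 acc=0x16574 bytes_emitted=3
Padding '=': partial quartet acc=0x16574 -> emit 59 5D; bytes_emitted=5

Answer: 78 1A 81 59 5D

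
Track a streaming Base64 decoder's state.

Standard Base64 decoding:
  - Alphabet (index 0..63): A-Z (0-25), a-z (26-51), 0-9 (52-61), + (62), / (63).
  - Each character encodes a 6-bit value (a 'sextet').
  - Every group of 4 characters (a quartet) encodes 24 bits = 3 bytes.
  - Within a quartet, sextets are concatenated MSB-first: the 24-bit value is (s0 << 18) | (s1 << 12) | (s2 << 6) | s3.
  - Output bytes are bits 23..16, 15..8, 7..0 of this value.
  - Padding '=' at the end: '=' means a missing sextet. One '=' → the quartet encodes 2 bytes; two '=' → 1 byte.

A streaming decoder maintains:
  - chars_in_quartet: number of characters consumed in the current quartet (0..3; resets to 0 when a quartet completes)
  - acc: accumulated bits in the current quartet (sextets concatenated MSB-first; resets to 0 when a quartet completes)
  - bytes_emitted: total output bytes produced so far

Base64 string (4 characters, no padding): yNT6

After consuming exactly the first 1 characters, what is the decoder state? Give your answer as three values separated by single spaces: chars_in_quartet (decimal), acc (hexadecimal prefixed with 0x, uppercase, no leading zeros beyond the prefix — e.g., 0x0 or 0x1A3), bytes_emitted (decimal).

Answer: 1 0x32 0

Derivation:
After char 0 ('y'=50): chars_in_quartet=1 acc=0x32 bytes_emitted=0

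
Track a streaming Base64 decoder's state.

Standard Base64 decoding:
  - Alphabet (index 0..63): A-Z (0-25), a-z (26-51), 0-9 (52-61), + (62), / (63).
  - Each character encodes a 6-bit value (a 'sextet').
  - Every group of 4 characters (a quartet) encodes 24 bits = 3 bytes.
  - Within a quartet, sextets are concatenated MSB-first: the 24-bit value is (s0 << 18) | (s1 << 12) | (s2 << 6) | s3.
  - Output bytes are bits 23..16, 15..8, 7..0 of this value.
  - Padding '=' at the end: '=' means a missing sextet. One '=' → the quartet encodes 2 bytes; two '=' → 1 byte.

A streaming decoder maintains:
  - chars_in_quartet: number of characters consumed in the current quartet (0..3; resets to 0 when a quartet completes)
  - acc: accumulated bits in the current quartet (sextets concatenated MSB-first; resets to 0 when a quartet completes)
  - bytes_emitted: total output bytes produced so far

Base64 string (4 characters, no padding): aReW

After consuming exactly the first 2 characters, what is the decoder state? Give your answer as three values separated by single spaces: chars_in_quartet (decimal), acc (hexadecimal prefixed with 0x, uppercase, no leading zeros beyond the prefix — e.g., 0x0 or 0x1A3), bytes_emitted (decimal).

Answer: 2 0x691 0

Derivation:
After char 0 ('a'=26): chars_in_quartet=1 acc=0x1A bytes_emitted=0
After char 1 ('R'=17): chars_in_quartet=2 acc=0x691 bytes_emitted=0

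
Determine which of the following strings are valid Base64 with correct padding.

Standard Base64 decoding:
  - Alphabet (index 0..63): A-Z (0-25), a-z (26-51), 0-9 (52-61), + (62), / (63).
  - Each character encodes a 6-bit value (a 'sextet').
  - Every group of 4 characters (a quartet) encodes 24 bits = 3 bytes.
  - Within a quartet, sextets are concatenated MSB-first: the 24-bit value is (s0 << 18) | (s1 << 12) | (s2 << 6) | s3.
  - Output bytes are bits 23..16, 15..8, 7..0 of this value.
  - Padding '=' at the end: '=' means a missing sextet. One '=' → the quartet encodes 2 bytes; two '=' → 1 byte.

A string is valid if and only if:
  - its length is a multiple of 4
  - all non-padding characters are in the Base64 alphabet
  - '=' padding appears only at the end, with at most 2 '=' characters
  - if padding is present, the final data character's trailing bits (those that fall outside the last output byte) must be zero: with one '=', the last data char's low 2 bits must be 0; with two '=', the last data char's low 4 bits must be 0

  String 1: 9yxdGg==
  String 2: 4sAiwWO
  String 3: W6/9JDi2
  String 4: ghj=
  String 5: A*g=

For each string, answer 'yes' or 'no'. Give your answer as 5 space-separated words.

String 1: '9yxdGg==' → valid
String 2: '4sAiwWO' → invalid (len=7 not mult of 4)
String 3: 'W6/9JDi2' → valid
String 4: 'ghj=' → invalid (bad trailing bits)
String 5: 'A*g=' → invalid (bad char(s): ['*'])

Answer: yes no yes no no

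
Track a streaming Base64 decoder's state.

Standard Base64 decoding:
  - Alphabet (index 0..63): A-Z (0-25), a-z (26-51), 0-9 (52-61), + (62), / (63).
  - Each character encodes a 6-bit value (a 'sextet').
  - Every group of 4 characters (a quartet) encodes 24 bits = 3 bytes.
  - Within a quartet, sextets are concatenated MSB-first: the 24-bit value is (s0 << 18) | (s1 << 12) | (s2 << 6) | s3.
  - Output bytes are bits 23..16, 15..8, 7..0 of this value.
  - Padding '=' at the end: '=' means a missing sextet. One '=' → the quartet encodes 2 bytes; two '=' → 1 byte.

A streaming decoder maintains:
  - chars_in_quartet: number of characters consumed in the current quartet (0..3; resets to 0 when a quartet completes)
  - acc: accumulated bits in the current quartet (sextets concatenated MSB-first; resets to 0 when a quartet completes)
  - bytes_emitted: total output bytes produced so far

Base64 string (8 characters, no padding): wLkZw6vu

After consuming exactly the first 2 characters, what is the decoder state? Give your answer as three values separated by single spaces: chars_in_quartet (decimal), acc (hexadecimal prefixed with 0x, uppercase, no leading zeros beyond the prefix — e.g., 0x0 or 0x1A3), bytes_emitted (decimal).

Answer: 2 0xC0B 0

Derivation:
After char 0 ('w'=48): chars_in_quartet=1 acc=0x30 bytes_emitted=0
After char 1 ('L'=11): chars_in_quartet=2 acc=0xC0B bytes_emitted=0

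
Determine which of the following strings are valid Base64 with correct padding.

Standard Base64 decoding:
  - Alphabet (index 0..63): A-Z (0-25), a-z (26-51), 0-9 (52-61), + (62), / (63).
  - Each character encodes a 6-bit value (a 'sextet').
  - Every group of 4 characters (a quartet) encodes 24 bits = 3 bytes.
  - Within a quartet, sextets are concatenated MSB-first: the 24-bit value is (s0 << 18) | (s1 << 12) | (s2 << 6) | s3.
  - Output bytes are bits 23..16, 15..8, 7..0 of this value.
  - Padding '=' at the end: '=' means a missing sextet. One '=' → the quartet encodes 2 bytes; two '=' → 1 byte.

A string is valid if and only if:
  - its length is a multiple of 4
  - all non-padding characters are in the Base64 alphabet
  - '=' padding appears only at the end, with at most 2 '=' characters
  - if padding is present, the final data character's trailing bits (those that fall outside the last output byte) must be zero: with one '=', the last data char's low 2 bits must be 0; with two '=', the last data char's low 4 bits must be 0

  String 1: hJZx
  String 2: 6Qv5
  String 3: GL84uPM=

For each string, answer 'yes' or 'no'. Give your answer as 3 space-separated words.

String 1: 'hJZx' → valid
String 2: '6Qv5' → valid
String 3: 'GL84uPM=' → valid

Answer: yes yes yes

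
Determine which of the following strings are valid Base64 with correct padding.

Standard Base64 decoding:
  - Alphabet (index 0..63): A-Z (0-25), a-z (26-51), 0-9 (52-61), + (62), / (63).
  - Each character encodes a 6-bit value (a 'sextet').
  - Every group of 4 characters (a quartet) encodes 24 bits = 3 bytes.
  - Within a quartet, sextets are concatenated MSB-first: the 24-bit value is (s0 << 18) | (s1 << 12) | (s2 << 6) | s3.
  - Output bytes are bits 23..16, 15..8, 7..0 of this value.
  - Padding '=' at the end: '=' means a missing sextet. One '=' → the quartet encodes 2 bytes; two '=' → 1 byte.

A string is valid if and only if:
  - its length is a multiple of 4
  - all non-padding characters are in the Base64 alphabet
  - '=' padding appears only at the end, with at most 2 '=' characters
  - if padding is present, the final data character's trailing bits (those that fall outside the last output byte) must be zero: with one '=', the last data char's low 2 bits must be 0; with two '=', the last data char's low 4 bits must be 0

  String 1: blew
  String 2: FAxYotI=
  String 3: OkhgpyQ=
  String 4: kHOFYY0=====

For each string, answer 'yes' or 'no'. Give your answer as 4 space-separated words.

Answer: yes yes yes no

Derivation:
String 1: 'blew' → valid
String 2: 'FAxYotI=' → valid
String 3: 'OkhgpyQ=' → valid
String 4: 'kHOFYY0=====' → invalid (5 pad chars (max 2))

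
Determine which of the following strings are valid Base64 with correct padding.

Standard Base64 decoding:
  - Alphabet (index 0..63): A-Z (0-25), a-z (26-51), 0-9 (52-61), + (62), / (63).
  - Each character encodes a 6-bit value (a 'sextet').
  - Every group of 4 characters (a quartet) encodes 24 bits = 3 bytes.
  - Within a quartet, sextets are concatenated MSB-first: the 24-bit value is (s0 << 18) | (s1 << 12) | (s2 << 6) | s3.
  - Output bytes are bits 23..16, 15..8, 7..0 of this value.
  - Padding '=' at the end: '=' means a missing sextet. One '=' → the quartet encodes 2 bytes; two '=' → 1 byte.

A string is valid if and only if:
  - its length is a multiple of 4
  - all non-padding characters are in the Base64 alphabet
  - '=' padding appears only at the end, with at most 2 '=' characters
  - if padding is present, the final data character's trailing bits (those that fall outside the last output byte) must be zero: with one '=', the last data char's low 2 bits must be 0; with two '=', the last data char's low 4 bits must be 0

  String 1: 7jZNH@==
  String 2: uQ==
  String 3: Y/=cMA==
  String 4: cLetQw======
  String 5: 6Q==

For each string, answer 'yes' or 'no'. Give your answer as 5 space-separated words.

Answer: no yes no no yes

Derivation:
String 1: '7jZNH@==' → invalid (bad char(s): ['@'])
String 2: 'uQ==' → valid
String 3: 'Y/=cMA==' → invalid (bad char(s): ['=']; '=' in middle)
String 4: 'cLetQw======' → invalid (6 pad chars (max 2))
String 5: '6Q==' → valid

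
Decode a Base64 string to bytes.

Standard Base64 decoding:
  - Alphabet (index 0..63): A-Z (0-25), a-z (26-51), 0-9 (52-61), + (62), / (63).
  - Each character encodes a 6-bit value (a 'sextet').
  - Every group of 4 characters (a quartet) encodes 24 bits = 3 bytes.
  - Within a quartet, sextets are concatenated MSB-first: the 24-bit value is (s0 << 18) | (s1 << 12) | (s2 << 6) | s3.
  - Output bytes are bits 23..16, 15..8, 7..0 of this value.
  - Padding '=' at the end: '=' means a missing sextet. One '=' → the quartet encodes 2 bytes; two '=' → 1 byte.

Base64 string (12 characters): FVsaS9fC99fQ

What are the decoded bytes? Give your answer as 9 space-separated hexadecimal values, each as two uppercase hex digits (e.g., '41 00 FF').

After char 0 ('F'=5): chars_in_quartet=1 acc=0x5 bytes_emitted=0
After char 1 ('V'=21): chars_in_quartet=2 acc=0x155 bytes_emitted=0
After char 2 ('s'=44): chars_in_quartet=3 acc=0x556C bytes_emitted=0
After char 3 ('a'=26): chars_in_quartet=4 acc=0x155B1A -> emit 15 5B 1A, reset; bytes_emitted=3
After char 4 ('S'=18): chars_in_quartet=1 acc=0x12 bytes_emitted=3
After char 5 ('9'=61): chars_in_quartet=2 acc=0x4BD bytes_emitted=3
After char 6 ('f'=31): chars_in_quartet=3 acc=0x12F5F bytes_emitted=3
After char 7 ('C'=2): chars_in_quartet=4 acc=0x4BD7C2 -> emit 4B D7 C2, reset; bytes_emitted=6
After char 8 ('9'=61): chars_in_quartet=1 acc=0x3D bytes_emitted=6
After char 9 ('9'=61): chars_in_quartet=2 acc=0xF7D bytes_emitted=6
After char 10 ('f'=31): chars_in_quartet=3 acc=0x3DF5F bytes_emitted=6
After char 11 ('Q'=16): chars_in_quartet=4 acc=0xF7D7D0 -> emit F7 D7 D0, reset; bytes_emitted=9

Answer: 15 5B 1A 4B D7 C2 F7 D7 D0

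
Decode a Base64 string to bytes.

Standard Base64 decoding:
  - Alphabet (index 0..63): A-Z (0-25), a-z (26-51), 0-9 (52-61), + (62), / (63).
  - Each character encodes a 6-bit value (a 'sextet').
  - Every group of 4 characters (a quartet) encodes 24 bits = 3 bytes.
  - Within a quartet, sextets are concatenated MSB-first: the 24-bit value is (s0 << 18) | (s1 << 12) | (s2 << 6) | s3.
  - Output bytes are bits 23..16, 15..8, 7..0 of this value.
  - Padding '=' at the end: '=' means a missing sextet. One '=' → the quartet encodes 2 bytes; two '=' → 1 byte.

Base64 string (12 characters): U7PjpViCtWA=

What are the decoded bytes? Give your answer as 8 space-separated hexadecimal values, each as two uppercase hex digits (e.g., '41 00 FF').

Answer: 53 B3 E3 A5 58 82 B5 60

Derivation:
After char 0 ('U'=20): chars_in_quartet=1 acc=0x14 bytes_emitted=0
After char 1 ('7'=59): chars_in_quartet=2 acc=0x53B bytes_emitted=0
After char 2 ('P'=15): chars_in_quartet=3 acc=0x14ECF bytes_emitted=0
After char 3 ('j'=35): chars_in_quartet=4 acc=0x53B3E3 -> emit 53 B3 E3, reset; bytes_emitted=3
After char 4 ('p'=41): chars_in_quartet=1 acc=0x29 bytes_emitted=3
After char 5 ('V'=21): chars_in_quartet=2 acc=0xA55 bytes_emitted=3
After char 6 ('i'=34): chars_in_quartet=3 acc=0x29562 bytes_emitted=3
After char 7 ('C'=2): chars_in_quartet=4 acc=0xA55882 -> emit A5 58 82, reset; bytes_emitted=6
After char 8 ('t'=45): chars_in_quartet=1 acc=0x2D bytes_emitted=6
After char 9 ('W'=22): chars_in_quartet=2 acc=0xB56 bytes_emitted=6
After char 10 ('A'=0): chars_in_quartet=3 acc=0x2D580 bytes_emitted=6
Padding '=': partial quartet acc=0x2D580 -> emit B5 60; bytes_emitted=8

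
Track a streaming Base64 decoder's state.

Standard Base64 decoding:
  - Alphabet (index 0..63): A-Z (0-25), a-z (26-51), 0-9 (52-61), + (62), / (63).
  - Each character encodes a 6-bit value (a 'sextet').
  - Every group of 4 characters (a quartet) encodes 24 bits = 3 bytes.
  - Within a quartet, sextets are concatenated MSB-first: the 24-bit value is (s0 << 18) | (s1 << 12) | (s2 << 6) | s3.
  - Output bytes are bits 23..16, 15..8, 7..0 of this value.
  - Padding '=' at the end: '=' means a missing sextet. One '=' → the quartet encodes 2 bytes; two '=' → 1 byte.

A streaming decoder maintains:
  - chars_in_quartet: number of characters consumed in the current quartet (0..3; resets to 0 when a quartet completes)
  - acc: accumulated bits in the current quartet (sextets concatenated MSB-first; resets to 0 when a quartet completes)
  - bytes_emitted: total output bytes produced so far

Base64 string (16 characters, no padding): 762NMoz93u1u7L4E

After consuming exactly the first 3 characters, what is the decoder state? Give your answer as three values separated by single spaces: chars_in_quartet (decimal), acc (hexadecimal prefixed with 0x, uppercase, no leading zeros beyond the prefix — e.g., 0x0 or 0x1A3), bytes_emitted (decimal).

After char 0 ('7'=59): chars_in_quartet=1 acc=0x3B bytes_emitted=0
After char 1 ('6'=58): chars_in_quartet=2 acc=0xEFA bytes_emitted=0
After char 2 ('2'=54): chars_in_quartet=3 acc=0x3BEB6 bytes_emitted=0

Answer: 3 0x3BEB6 0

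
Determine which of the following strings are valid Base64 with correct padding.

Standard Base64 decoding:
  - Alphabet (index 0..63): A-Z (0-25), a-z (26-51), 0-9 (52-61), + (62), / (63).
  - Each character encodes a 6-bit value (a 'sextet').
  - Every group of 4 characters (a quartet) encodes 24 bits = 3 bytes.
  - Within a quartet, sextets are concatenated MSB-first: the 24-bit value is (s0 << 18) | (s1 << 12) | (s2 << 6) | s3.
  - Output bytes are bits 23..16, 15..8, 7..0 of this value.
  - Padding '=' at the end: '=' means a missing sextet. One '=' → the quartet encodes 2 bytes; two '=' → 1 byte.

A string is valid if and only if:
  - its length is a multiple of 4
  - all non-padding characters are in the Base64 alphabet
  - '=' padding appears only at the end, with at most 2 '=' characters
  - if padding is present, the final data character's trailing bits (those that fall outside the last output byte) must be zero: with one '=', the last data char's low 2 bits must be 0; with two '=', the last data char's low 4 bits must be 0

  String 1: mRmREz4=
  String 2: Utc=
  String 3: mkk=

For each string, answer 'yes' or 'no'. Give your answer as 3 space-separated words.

String 1: 'mRmREz4=' → valid
String 2: 'Utc=' → valid
String 3: 'mkk=' → valid

Answer: yes yes yes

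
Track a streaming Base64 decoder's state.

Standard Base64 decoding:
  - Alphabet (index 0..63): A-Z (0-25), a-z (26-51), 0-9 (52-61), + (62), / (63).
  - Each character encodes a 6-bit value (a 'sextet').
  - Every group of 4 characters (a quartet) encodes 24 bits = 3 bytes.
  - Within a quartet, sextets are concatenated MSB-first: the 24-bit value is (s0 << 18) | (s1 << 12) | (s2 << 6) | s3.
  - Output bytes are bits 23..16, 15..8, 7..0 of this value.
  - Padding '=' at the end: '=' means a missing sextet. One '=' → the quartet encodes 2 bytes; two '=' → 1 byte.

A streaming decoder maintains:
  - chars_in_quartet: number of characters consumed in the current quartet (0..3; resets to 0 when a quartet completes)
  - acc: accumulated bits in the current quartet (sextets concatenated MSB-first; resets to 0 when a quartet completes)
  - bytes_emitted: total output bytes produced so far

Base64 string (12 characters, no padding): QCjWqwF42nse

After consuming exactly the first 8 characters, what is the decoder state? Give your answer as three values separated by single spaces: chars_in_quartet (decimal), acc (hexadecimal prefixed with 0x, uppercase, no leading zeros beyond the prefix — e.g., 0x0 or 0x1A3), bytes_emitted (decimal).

After char 0 ('Q'=16): chars_in_quartet=1 acc=0x10 bytes_emitted=0
After char 1 ('C'=2): chars_in_quartet=2 acc=0x402 bytes_emitted=0
After char 2 ('j'=35): chars_in_quartet=3 acc=0x100A3 bytes_emitted=0
After char 3 ('W'=22): chars_in_quartet=4 acc=0x4028D6 -> emit 40 28 D6, reset; bytes_emitted=3
After char 4 ('q'=42): chars_in_quartet=1 acc=0x2A bytes_emitted=3
After char 5 ('w'=48): chars_in_quartet=2 acc=0xAB0 bytes_emitted=3
After char 6 ('F'=5): chars_in_quartet=3 acc=0x2AC05 bytes_emitted=3
After char 7 ('4'=56): chars_in_quartet=4 acc=0xAB0178 -> emit AB 01 78, reset; bytes_emitted=6

Answer: 0 0x0 6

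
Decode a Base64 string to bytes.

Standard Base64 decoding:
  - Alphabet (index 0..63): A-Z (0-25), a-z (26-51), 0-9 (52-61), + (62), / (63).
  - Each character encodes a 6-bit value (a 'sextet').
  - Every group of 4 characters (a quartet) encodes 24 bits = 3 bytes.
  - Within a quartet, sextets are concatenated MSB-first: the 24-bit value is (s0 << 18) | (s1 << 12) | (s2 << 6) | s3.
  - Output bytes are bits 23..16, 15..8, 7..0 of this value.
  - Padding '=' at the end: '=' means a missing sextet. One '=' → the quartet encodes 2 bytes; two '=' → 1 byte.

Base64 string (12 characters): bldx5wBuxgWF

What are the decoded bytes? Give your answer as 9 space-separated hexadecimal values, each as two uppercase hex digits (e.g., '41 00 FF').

After char 0 ('b'=27): chars_in_quartet=1 acc=0x1B bytes_emitted=0
After char 1 ('l'=37): chars_in_quartet=2 acc=0x6E5 bytes_emitted=0
After char 2 ('d'=29): chars_in_quartet=3 acc=0x1B95D bytes_emitted=0
After char 3 ('x'=49): chars_in_quartet=4 acc=0x6E5771 -> emit 6E 57 71, reset; bytes_emitted=3
After char 4 ('5'=57): chars_in_quartet=1 acc=0x39 bytes_emitted=3
After char 5 ('w'=48): chars_in_quartet=2 acc=0xE70 bytes_emitted=3
After char 6 ('B'=1): chars_in_quartet=3 acc=0x39C01 bytes_emitted=3
After char 7 ('u'=46): chars_in_quartet=4 acc=0xE7006E -> emit E7 00 6E, reset; bytes_emitted=6
After char 8 ('x'=49): chars_in_quartet=1 acc=0x31 bytes_emitted=6
After char 9 ('g'=32): chars_in_quartet=2 acc=0xC60 bytes_emitted=6
After char 10 ('W'=22): chars_in_quartet=3 acc=0x31816 bytes_emitted=6
After char 11 ('F'=5): chars_in_quartet=4 acc=0xC60585 -> emit C6 05 85, reset; bytes_emitted=9

Answer: 6E 57 71 E7 00 6E C6 05 85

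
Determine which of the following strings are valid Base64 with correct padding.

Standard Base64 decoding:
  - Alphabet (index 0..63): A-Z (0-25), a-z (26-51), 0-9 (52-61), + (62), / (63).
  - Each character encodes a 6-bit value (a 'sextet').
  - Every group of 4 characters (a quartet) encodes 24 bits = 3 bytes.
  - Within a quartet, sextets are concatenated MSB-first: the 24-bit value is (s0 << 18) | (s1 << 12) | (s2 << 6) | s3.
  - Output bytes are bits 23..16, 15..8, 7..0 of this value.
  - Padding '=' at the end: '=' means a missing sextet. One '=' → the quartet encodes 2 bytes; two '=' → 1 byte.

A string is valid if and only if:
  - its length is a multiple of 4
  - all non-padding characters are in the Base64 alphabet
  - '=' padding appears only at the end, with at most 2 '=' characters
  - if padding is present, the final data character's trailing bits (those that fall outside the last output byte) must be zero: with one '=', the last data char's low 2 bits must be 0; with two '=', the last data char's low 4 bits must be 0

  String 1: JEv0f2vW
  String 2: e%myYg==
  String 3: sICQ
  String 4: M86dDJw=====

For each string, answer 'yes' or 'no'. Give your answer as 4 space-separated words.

String 1: 'JEv0f2vW' → valid
String 2: 'e%myYg==' → invalid (bad char(s): ['%'])
String 3: 'sICQ' → valid
String 4: 'M86dDJw=====' → invalid (5 pad chars (max 2))

Answer: yes no yes no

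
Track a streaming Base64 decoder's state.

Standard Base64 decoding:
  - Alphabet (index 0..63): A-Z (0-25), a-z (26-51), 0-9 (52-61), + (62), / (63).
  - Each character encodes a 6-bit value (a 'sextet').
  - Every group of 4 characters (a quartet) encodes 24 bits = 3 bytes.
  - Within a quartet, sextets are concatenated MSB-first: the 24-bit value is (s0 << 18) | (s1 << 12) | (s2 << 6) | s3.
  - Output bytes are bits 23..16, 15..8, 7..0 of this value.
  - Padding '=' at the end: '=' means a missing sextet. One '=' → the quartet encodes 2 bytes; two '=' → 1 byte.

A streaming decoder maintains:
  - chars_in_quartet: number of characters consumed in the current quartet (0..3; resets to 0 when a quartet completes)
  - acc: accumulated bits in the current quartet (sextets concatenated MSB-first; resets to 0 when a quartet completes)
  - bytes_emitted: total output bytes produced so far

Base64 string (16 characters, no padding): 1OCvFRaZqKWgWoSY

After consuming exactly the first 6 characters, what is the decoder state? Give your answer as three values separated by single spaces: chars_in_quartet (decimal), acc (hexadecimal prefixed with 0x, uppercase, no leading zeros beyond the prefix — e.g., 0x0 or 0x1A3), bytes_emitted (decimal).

After char 0 ('1'=53): chars_in_quartet=1 acc=0x35 bytes_emitted=0
After char 1 ('O'=14): chars_in_quartet=2 acc=0xD4E bytes_emitted=0
After char 2 ('C'=2): chars_in_quartet=3 acc=0x35382 bytes_emitted=0
After char 3 ('v'=47): chars_in_quartet=4 acc=0xD4E0AF -> emit D4 E0 AF, reset; bytes_emitted=3
After char 4 ('F'=5): chars_in_quartet=1 acc=0x5 bytes_emitted=3
After char 5 ('R'=17): chars_in_quartet=2 acc=0x151 bytes_emitted=3

Answer: 2 0x151 3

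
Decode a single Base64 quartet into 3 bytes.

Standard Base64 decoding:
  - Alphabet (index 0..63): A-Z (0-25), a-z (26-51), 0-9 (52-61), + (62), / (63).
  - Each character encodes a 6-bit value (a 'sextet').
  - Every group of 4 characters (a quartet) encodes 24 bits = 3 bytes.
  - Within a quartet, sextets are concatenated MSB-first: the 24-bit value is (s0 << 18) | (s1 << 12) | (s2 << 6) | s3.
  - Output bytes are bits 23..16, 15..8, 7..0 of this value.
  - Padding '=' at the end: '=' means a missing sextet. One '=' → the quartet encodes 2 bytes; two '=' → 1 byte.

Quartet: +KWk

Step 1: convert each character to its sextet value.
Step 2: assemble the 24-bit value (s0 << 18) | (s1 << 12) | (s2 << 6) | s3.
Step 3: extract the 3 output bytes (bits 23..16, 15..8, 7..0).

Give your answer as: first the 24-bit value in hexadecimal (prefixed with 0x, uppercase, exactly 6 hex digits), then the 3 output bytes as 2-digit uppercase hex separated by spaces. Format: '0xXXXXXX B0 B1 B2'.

Answer: 0xF8A5A4 F8 A5 A4

Derivation:
Sextets: +=62, K=10, W=22, k=36
24-bit: (62<<18) | (10<<12) | (22<<6) | 36
      = 0xF80000 | 0x00A000 | 0x000580 | 0x000024
      = 0xF8A5A4
Bytes: (v>>16)&0xFF=F8, (v>>8)&0xFF=A5, v&0xFF=A4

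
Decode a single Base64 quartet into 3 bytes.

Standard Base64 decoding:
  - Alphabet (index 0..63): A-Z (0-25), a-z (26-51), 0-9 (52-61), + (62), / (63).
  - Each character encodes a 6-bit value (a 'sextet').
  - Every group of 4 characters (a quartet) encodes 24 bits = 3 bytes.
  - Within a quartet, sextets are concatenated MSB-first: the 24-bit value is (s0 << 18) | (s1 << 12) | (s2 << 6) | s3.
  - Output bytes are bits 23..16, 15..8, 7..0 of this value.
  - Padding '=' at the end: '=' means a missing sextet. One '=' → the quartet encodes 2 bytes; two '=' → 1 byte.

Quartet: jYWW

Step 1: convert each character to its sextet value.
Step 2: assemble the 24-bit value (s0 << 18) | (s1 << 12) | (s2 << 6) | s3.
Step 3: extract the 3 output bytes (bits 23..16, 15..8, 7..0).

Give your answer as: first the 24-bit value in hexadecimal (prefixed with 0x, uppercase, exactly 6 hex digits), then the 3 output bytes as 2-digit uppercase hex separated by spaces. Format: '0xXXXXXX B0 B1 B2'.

Answer: 0x8D8596 8D 85 96

Derivation:
Sextets: j=35, Y=24, W=22, W=22
24-bit: (35<<18) | (24<<12) | (22<<6) | 22
      = 0x8C0000 | 0x018000 | 0x000580 | 0x000016
      = 0x8D8596
Bytes: (v>>16)&0xFF=8D, (v>>8)&0xFF=85, v&0xFF=96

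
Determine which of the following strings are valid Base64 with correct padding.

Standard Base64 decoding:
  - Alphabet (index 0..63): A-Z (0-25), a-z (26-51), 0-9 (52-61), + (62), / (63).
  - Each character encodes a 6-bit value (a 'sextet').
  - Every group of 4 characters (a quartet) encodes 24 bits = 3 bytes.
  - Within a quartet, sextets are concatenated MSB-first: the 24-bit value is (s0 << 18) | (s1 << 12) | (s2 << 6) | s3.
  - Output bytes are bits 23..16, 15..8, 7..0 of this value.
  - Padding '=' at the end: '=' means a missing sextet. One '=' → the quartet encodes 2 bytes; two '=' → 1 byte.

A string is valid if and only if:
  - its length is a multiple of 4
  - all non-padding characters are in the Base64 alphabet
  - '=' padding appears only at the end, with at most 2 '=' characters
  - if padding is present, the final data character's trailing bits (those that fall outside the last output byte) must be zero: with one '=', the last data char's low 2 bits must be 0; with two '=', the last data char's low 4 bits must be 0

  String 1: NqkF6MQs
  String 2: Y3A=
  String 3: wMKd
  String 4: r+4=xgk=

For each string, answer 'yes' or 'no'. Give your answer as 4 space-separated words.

String 1: 'NqkF6MQs' → valid
String 2: 'Y3A=' → valid
String 3: 'wMKd' → valid
String 4: 'r+4=xgk=' → invalid (bad char(s): ['=']; '=' in middle)

Answer: yes yes yes no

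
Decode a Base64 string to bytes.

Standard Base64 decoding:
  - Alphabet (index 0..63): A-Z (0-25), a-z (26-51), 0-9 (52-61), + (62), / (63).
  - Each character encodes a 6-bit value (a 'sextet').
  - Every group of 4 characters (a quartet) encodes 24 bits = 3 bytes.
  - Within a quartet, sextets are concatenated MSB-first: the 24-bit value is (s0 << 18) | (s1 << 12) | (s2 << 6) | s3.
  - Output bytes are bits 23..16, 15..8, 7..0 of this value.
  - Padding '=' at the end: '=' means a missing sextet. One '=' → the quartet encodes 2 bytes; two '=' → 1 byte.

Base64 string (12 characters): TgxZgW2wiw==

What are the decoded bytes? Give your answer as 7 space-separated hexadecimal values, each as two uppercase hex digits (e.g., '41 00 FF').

Answer: 4E 0C 59 81 6D B0 8B

Derivation:
After char 0 ('T'=19): chars_in_quartet=1 acc=0x13 bytes_emitted=0
After char 1 ('g'=32): chars_in_quartet=2 acc=0x4E0 bytes_emitted=0
After char 2 ('x'=49): chars_in_quartet=3 acc=0x13831 bytes_emitted=0
After char 3 ('Z'=25): chars_in_quartet=4 acc=0x4E0C59 -> emit 4E 0C 59, reset; bytes_emitted=3
After char 4 ('g'=32): chars_in_quartet=1 acc=0x20 bytes_emitted=3
After char 5 ('W'=22): chars_in_quartet=2 acc=0x816 bytes_emitted=3
After char 6 ('2'=54): chars_in_quartet=3 acc=0x205B6 bytes_emitted=3
After char 7 ('w'=48): chars_in_quartet=4 acc=0x816DB0 -> emit 81 6D B0, reset; bytes_emitted=6
After char 8 ('i'=34): chars_in_quartet=1 acc=0x22 bytes_emitted=6
After char 9 ('w'=48): chars_in_quartet=2 acc=0x8B0 bytes_emitted=6
Padding '==': partial quartet acc=0x8B0 -> emit 8B; bytes_emitted=7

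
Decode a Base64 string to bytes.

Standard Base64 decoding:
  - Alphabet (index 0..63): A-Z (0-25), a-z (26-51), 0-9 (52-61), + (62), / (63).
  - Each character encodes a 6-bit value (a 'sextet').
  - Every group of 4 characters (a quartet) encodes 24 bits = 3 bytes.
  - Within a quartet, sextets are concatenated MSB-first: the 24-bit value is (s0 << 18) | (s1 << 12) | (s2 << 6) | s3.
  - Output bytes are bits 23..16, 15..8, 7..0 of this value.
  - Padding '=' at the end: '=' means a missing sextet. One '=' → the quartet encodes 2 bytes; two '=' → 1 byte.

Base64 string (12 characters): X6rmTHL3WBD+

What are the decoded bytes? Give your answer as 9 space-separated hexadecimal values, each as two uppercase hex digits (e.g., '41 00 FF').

After char 0 ('X'=23): chars_in_quartet=1 acc=0x17 bytes_emitted=0
After char 1 ('6'=58): chars_in_quartet=2 acc=0x5FA bytes_emitted=0
After char 2 ('r'=43): chars_in_quartet=3 acc=0x17EAB bytes_emitted=0
After char 3 ('m'=38): chars_in_quartet=4 acc=0x5FAAE6 -> emit 5F AA E6, reset; bytes_emitted=3
After char 4 ('T'=19): chars_in_quartet=1 acc=0x13 bytes_emitted=3
After char 5 ('H'=7): chars_in_quartet=2 acc=0x4C7 bytes_emitted=3
After char 6 ('L'=11): chars_in_quartet=3 acc=0x131CB bytes_emitted=3
After char 7 ('3'=55): chars_in_quartet=4 acc=0x4C72F7 -> emit 4C 72 F7, reset; bytes_emitted=6
After char 8 ('W'=22): chars_in_quartet=1 acc=0x16 bytes_emitted=6
After char 9 ('B'=1): chars_in_quartet=2 acc=0x581 bytes_emitted=6
After char 10 ('D'=3): chars_in_quartet=3 acc=0x16043 bytes_emitted=6
After char 11 ('+'=62): chars_in_quartet=4 acc=0x5810FE -> emit 58 10 FE, reset; bytes_emitted=9

Answer: 5F AA E6 4C 72 F7 58 10 FE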